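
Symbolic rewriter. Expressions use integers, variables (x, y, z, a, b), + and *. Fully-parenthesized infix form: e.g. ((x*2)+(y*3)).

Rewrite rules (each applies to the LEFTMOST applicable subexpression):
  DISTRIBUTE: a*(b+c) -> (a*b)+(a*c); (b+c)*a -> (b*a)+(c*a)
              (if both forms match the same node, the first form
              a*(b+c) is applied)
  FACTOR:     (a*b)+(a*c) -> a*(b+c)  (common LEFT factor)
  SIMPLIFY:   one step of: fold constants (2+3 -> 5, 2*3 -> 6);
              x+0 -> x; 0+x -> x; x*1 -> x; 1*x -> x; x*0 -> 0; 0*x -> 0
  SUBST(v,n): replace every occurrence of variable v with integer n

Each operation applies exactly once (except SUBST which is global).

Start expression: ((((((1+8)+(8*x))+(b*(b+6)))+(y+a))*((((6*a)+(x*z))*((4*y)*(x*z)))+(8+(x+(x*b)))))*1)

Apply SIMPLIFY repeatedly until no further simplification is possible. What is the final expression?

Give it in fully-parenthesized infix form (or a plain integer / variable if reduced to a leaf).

Answer: ((((9+(8*x))+(b*(b+6)))+(y+a))*((((6*a)+(x*z))*((4*y)*(x*z)))+(8+(x+(x*b)))))

Derivation:
Start: ((((((1+8)+(8*x))+(b*(b+6)))+(y+a))*((((6*a)+(x*z))*((4*y)*(x*z)))+(8+(x+(x*b)))))*1)
Step 1: at root: ((((((1+8)+(8*x))+(b*(b+6)))+(y+a))*((((6*a)+(x*z))*((4*y)*(x*z)))+(8+(x+(x*b)))))*1) -> (((((1+8)+(8*x))+(b*(b+6)))+(y+a))*((((6*a)+(x*z))*((4*y)*(x*z)))+(8+(x+(x*b))))); overall: ((((((1+8)+(8*x))+(b*(b+6)))+(y+a))*((((6*a)+(x*z))*((4*y)*(x*z)))+(8+(x+(x*b)))))*1) -> (((((1+8)+(8*x))+(b*(b+6)))+(y+a))*((((6*a)+(x*z))*((4*y)*(x*z)))+(8+(x+(x*b)))))
Step 2: at LLLL: (1+8) -> 9; overall: (((((1+8)+(8*x))+(b*(b+6)))+(y+a))*((((6*a)+(x*z))*((4*y)*(x*z)))+(8+(x+(x*b))))) -> ((((9+(8*x))+(b*(b+6)))+(y+a))*((((6*a)+(x*z))*((4*y)*(x*z)))+(8+(x+(x*b)))))
Fixed point: ((((9+(8*x))+(b*(b+6)))+(y+a))*((((6*a)+(x*z))*((4*y)*(x*z)))+(8+(x+(x*b)))))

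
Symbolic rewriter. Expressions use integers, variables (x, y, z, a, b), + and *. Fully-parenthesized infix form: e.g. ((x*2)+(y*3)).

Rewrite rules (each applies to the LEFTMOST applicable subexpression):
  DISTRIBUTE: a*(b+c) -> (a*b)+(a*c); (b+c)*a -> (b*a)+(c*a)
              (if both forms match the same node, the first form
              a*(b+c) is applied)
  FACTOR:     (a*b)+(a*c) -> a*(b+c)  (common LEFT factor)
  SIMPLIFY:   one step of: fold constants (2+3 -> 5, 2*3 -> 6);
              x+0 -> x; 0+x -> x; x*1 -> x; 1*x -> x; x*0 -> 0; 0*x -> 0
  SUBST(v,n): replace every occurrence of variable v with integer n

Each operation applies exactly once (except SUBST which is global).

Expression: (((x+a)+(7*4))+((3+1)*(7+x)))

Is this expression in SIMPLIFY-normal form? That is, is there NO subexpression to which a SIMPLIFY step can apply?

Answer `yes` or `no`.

Answer: no

Derivation:
Expression: (((x+a)+(7*4))+((3+1)*(7+x)))
Scanning for simplifiable subexpressions (pre-order)...
  at root: (((x+a)+(7*4))+((3+1)*(7+x))) (not simplifiable)
  at L: ((x+a)+(7*4)) (not simplifiable)
  at LL: (x+a) (not simplifiable)
  at LR: (7*4) (SIMPLIFIABLE)
  at R: ((3+1)*(7+x)) (not simplifiable)
  at RL: (3+1) (SIMPLIFIABLE)
  at RR: (7+x) (not simplifiable)
Found simplifiable subexpr at path LR: (7*4)
One SIMPLIFY step would give: (((x+a)+28)+((3+1)*(7+x)))
-> NOT in normal form.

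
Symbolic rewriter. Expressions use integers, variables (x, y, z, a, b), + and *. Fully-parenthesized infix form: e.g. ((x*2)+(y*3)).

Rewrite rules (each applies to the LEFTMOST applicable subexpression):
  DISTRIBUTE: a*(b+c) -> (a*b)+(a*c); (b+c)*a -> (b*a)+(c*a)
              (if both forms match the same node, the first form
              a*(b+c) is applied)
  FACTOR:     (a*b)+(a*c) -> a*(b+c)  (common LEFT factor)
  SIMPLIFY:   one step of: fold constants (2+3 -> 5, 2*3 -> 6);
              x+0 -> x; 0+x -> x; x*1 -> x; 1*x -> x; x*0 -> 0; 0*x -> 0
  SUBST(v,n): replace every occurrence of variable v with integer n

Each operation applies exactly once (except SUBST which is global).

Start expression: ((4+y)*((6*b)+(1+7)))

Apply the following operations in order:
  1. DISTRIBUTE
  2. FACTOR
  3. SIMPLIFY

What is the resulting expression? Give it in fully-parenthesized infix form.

Start: ((4+y)*((6*b)+(1+7)))
Apply DISTRIBUTE at root (target: ((4+y)*((6*b)+(1+7)))): ((4+y)*((6*b)+(1+7))) -> (((4+y)*(6*b))+((4+y)*(1+7)))
Apply FACTOR at root (target: (((4+y)*(6*b))+((4+y)*(1+7)))): (((4+y)*(6*b))+((4+y)*(1+7))) -> ((4+y)*((6*b)+(1+7)))
Apply SIMPLIFY at RR (target: (1+7)): ((4+y)*((6*b)+(1+7))) -> ((4+y)*((6*b)+8))

Answer: ((4+y)*((6*b)+8))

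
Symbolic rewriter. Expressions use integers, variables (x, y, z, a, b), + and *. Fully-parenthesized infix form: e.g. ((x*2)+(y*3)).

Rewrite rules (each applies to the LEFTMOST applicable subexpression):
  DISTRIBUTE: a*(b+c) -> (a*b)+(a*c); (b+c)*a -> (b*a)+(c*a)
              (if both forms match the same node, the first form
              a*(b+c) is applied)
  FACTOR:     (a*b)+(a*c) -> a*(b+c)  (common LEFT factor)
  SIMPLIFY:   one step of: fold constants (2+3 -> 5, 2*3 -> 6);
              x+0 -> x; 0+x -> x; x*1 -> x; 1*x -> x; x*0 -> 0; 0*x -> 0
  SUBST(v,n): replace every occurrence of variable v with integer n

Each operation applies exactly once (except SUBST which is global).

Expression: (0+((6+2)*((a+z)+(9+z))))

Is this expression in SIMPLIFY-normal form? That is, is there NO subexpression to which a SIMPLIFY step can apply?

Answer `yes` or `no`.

Expression: (0+((6+2)*((a+z)+(9+z))))
Scanning for simplifiable subexpressions (pre-order)...
  at root: (0+((6+2)*((a+z)+(9+z)))) (SIMPLIFIABLE)
  at R: ((6+2)*((a+z)+(9+z))) (not simplifiable)
  at RL: (6+2) (SIMPLIFIABLE)
  at RR: ((a+z)+(9+z)) (not simplifiable)
  at RRL: (a+z) (not simplifiable)
  at RRR: (9+z) (not simplifiable)
Found simplifiable subexpr at path root: (0+((6+2)*((a+z)+(9+z))))
One SIMPLIFY step would give: ((6+2)*((a+z)+(9+z)))
-> NOT in normal form.

Answer: no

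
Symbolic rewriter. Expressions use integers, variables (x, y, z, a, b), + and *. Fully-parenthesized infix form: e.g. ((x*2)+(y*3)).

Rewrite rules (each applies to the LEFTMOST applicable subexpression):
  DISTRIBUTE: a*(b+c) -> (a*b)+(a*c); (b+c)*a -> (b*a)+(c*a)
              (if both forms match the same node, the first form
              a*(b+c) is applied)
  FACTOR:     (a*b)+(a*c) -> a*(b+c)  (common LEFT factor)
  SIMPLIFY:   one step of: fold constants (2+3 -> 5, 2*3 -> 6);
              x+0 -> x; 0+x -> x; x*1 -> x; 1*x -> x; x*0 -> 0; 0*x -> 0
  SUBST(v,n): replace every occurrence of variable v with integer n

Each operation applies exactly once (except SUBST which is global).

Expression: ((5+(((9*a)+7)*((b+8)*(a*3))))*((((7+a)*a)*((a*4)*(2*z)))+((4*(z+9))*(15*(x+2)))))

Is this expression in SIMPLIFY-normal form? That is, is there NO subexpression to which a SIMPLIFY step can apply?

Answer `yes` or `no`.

Answer: yes

Derivation:
Expression: ((5+(((9*a)+7)*((b+8)*(a*3))))*((((7+a)*a)*((a*4)*(2*z)))+((4*(z+9))*(15*(x+2)))))
Scanning for simplifiable subexpressions (pre-order)...
  at root: ((5+(((9*a)+7)*((b+8)*(a*3))))*((((7+a)*a)*((a*4)*(2*z)))+((4*(z+9))*(15*(x+2))))) (not simplifiable)
  at L: (5+(((9*a)+7)*((b+8)*(a*3)))) (not simplifiable)
  at LR: (((9*a)+7)*((b+8)*(a*3))) (not simplifiable)
  at LRL: ((9*a)+7) (not simplifiable)
  at LRLL: (9*a) (not simplifiable)
  at LRR: ((b+8)*(a*3)) (not simplifiable)
  at LRRL: (b+8) (not simplifiable)
  at LRRR: (a*3) (not simplifiable)
  at R: ((((7+a)*a)*((a*4)*(2*z)))+((4*(z+9))*(15*(x+2)))) (not simplifiable)
  at RL: (((7+a)*a)*((a*4)*(2*z))) (not simplifiable)
  at RLL: ((7+a)*a) (not simplifiable)
  at RLLL: (7+a) (not simplifiable)
  at RLR: ((a*4)*(2*z)) (not simplifiable)
  at RLRL: (a*4) (not simplifiable)
  at RLRR: (2*z) (not simplifiable)
  at RR: ((4*(z+9))*(15*(x+2))) (not simplifiable)
  at RRL: (4*(z+9)) (not simplifiable)
  at RRLR: (z+9) (not simplifiable)
  at RRR: (15*(x+2)) (not simplifiable)
  at RRRR: (x+2) (not simplifiable)
Result: no simplifiable subexpression found -> normal form.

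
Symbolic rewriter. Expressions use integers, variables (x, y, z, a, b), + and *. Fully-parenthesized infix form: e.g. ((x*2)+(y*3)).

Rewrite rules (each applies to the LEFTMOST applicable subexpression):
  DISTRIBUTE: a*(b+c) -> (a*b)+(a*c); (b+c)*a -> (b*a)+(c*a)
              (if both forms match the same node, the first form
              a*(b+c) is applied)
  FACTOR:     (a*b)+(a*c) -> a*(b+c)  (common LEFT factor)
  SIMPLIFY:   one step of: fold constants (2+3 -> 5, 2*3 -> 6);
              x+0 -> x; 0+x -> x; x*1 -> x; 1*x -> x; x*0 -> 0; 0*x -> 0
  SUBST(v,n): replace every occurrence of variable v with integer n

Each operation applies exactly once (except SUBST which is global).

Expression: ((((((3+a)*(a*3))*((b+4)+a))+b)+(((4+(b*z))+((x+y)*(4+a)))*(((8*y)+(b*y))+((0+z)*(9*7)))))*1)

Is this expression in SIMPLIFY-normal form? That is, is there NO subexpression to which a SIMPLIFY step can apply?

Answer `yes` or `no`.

Answer: no

Derivation:
Expression: ((((((3+a)*(a*3))*((b+4)+a))+b)+(((4+(b*z))+((x+y)*(4+a)))*(((8*y)+(b*y))+((0+z)*(9*7)))))*1)
Scanning for simplifiable subexpressions (pre-order)...
  at root: ((((((3+a)*(a*3))*((b+4)+a))+b)+(((4+(b*z))+((x+y)*(4+a)))*(((8*y)+(b*y))+((0+z)*(9*7)))))*1) (SIMPLIFIABLE)
  at L: (((((3+a)*(a*3))*((b+4)+a))+b)+(((4+(b*z))+((x+y)*(4+a)))*(((8*y)+(b*y))+((0+z)*(9*7))))) (not simplifiable)
  at LL: ((((3+a)*(a*3))*((b+4)+a))+b) (not simplifiable)
  at LLL: (((3+a)*(a*3))*((b+4)+a)) (not simplifiable)
  at LLLL: ((3+a)*(a*3)) (not simplifiable)
  at LLLLL: (3+a) (not simplifiable)
  at LLLLR: (a*3) (not simplifiable)
  at LLLR: ((b+4)+a) (not simplifiable)
  at LLLRL: (b+4) (not simplifiable)
  at LR: (((4+(b*z))+((x+y)*(4+a)))*(((8*y)+(b*y))+((0+z)*(9*7)))) (not simplifiable)
  at LRL: ((4+(b*z))+((x+y)*(4+a))) (not simplifiable)
  at LRLL: (4+(b*z)) (not simplifiable)
  at LRLLR: (b*z) (not simplifiable)
  at LRLR: ((x+y)*(4+a)) (not simplifiable)
  at LRLRL: (x+y) (not simplifiable)
  at LRLRR: (4+a) (not simplifiable)
  at LRR: (((8*y)+(b*y))+((0+z)*(9*7))) (not simplifiable)
  at LRRL: ((8*y)+(b*y)) (not simplifiable)
  at LRRLL: (8*y) (not simplifiable)
  at LRRLR: (b*y) (not simplifiable)
  at LRRR: ((0+z)*(9*7)) (not simplifiable)
  at LRRRL: (0+z) (SIMPLIFIABLE)
  at LRRRR: (9*7) (SIMPLIFIABLE)
Found simplifiable subexpr at path root: ((((((3+a)*(a*3))*((b+4)+a))+b)+(((4+(b*z))+((x+y)*(4+a)))*(((8*y)+(b*y))+((0+z)*(9*7)))))*1)
One SIMPLIFY step would give: (((((3+a)*(a*3))*((b+4)+a))+b)+(((4+(b*z))+((x+y)*(4+a)))*(((8*y)+(b*y))+((0+z)*(9*7)))))
-> NOT in normal form.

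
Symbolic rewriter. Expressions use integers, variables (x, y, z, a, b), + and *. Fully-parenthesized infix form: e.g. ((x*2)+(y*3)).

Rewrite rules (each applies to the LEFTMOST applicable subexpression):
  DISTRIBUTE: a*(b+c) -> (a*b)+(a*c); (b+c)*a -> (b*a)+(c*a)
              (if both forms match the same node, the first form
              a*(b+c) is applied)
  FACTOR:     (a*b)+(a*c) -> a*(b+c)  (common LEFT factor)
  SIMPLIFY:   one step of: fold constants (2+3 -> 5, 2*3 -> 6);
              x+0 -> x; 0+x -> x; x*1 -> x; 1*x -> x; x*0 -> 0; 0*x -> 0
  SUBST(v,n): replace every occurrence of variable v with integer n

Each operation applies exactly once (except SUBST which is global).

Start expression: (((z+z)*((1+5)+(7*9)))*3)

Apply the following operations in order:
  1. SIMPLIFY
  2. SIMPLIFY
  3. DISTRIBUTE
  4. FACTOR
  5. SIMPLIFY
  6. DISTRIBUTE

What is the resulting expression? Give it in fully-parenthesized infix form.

Answer: (((z*69)+(z*69))*3)

Derivation:
Start: (((z+z)*((1+5)+(7*9)))*3)
Apply SIMPLIFY at LRL (target: (1+5)): (((z+z)*((1+5)+(7*9)))*3) -> (((z+z)*(6+(7*9)))*3)
Apply SIMPLIFY at LRR (target: (7*9)): (((z+z)*(6+(7*9)))*3) -> (((z+z)*(6+63))*3)
Apply DISTRIBUTE at L (target: ((z+z)*(6+63))): (((z+z)*(6+63))*3) -> ((((z+z)*6)+((z+z)*63))*3)
Apply FACTOR at L (target: (((z+z)*6)+((z+z)*63))): ((((z+z)*6)+((z+z)*63))*3) -> (((z+z)*(6+63))*3)
Apply SIMPLIFY at LR (target: (6+63)): (((z+z)*(6+63))*3) -> (((z+z)*69)*3)
Apply DISTRIBUTE at L (target: ((z+z)*69)): (((z+z)*69)*3) -> (((z*69)+(z*69))*3)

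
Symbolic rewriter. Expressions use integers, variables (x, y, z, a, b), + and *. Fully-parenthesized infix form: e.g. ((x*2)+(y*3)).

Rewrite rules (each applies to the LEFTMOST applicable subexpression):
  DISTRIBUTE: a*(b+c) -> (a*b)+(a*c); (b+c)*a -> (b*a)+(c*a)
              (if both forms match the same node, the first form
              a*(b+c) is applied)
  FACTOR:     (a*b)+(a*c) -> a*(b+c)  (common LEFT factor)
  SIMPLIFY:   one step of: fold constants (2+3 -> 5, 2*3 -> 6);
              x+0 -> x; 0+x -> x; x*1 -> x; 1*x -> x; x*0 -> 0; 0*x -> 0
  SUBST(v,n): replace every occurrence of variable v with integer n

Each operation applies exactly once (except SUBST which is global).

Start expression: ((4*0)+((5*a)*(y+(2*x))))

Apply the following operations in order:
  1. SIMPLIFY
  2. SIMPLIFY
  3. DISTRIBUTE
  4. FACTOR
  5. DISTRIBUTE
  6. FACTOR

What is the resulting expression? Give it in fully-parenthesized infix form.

Start: ((4*0)+((5*a)*(y+(2*x))))
Apply SIMPLIFY at L (target: (4*0)): ((4*0)+((5*a)*(y+(2*x)))) -> (0+((5*a)*(y+(2*x))))
Apply SIMPLIFY at root (target: (0+((5*a)*(y+(2*x))))): (0+((5*a)*(y+(2*x)))) -> ((5*a)*(y+(2*x)))
Apply DISTRIBUTE at root (target: ((5*a)*(y+(2*x)))): ((5*a)*(y+(2*x))) -> (((5*a)*y)+((5*a)*(2*x)))
Apply FACTOR at root (target: (((5*a)*y)+((5*a)*(2*x)))): (((5*a)*y)+((5*a)*(2*x))) -> ((5*a)*(y+(2*x)))
Apply DISTRIBUTE at root (target: ((5*a)*(y+(2*x)))): ((5*a)*(y+(2*x))) -> (((5*a)*y)+((5*a)*(2*x)))
Apply FACTOR at root (target: (((5*a)*y)+((5*a)*(2*x)))): (((5*a)*y)+((5*a)*(2*x))) -> ((5*a)*(y+(2*x)))

Answer: ((5*a)*(y+(2*x)))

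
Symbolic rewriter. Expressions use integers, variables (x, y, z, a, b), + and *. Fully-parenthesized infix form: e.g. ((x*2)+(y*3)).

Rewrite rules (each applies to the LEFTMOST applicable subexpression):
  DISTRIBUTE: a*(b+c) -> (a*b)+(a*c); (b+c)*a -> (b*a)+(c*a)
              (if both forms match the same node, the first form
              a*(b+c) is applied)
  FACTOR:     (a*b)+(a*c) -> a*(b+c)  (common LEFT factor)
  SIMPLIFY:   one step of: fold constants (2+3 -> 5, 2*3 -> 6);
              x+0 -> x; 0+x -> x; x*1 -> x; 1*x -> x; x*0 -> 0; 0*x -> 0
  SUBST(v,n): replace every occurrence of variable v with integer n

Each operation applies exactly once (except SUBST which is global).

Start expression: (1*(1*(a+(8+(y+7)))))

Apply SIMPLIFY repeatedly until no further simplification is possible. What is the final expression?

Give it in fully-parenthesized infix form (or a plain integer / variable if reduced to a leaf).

Answer: (a+(8+(y+7)))

Derivation:
Start: (1*(1*(a+(8+(y+7)))))
Step 1: at root: (1*(1*(a+(8+(y+7))))) -> (1*(a+(8+(y+7)))); overall: (1*(1*(a+(8+(y+7))))) -> (1*(a+(8+(y+7))))
Step 2: at root: (1*(a+(8+(y+7)))) -> (a+(8+(y+7))); overall: (1*(a+(8+(y+7)))) -> (a+(8+(y+7)))
Fixed point: (a+(8+(y+7)))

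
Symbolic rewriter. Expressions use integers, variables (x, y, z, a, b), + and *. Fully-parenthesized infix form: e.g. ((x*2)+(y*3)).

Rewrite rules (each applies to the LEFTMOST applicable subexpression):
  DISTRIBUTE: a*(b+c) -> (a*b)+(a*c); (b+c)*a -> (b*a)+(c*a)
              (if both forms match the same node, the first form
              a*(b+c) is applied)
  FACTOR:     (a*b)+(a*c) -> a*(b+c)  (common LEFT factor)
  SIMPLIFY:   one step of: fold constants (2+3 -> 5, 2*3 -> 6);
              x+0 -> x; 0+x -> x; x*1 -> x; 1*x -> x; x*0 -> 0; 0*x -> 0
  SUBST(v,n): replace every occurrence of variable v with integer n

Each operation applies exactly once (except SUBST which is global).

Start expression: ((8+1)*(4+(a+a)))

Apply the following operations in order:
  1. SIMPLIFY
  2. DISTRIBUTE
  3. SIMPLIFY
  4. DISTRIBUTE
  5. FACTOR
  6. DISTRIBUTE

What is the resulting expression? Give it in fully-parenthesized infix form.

Answer: (36+((9*a)+(9*a)))

Derivation:
Start: ((8+1)*(4+(a+a)))
Apply SIMPLIFY at L (target: (8+1)): ((8+1)*(4+(a+a))) -> (9*(4+(a+a)))
Apply DISTRIBUTE at root (target: (9*(4+(a+a)))): (9*(4+(a+a))) -> ((9*4)+(9*(a+a)))
Apply SIMPLIFY at L (target: (9*4)): ((9*4)+(9*(a+a))) -> (36+(9*(a+a)))
Apply DISTRIBUTE at R (target: (9*(a+a))): (36+(9*(a+a))) -> (36+((9*a)+(9*a)))
Apply FACTOR at R (target: ((9*a)+(9*a))): (36+((9*a)+(9*a))) -> (36+(9*(a+a)))
Apply DISTRIBUTE at R (target: (9*(a+a))): (36+(9*(a+a))) -> (36+((9*a)+(9*a)))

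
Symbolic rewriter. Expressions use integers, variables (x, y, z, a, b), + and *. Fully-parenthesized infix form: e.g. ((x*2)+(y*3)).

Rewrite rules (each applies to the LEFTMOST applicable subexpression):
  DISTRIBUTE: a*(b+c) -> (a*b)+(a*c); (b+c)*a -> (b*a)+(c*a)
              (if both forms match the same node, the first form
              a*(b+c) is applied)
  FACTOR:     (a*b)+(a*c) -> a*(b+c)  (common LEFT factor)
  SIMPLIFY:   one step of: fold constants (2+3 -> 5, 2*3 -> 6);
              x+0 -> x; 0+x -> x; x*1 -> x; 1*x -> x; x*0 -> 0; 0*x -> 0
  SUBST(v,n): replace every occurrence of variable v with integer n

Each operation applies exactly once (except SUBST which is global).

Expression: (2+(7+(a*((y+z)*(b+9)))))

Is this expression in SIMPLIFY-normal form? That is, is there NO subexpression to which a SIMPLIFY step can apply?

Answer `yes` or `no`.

Expression: (2+(7+(a*((y+z)*(b+9)))))
Scanning for simplifiable subexpressions (pre-order)...
  at root: (2+(7+(a*((y+z)*(b+9))))) (not simplifiable)
  at R: (7+(a*((y+z)*(b+9)))) (not simplifiable)
  at RR: (a*((y+z)*(b+9))) (not simplifiable)
  at RRR: ((y+z)*(b+9)) (not simplifiable)
  at RRRL: (y+z) (not simplifiable)
  at RRRR: (b+9) (not simplifiable)
Result: no simplifiable subexpression found -> normal form.

Answer: yes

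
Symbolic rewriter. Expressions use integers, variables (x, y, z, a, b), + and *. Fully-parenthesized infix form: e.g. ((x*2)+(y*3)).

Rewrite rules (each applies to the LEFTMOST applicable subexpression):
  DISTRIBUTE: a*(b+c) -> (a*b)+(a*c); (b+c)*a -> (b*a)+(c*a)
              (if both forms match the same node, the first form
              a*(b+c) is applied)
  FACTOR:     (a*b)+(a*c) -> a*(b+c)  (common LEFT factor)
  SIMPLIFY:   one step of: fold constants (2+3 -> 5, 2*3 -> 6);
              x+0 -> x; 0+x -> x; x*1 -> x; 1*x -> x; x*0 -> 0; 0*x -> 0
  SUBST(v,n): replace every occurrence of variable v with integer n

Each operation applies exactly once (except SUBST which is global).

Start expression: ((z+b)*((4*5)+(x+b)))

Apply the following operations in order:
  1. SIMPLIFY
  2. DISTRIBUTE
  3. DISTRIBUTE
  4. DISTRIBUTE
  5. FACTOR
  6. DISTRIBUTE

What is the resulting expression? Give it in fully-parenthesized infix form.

Answer: (((z*20)+(b*20))+(((z+b)*x)+((z+b)*b)))

Derivation:
Start: ((z+b)*((4*5)+(x+b)))
Apply SIMPLIFY at RL (target: (4*5)): ((z+b)*((4*5)+(x+b))) -> ((z+b)*(20+(x+b)))
Apply DISTRIBUTE at root (target: ((z+b)*(20+(x+b)))): ((z+b)*(20+(x+b))) -> (((z+b)*20)+((z+b)*(x+b)))
Apply DISTRIBUTE at L (target: ((z+b)*20)): (((z+b)*20)+((z+b)*(x+b))) -> (((z*20)+(b*20))+((z+b)*(x+b)))
Apply DISTRIBUTE at R (target: ((z+b)*(x+b))): (((z*20)+(b*20))+((z+b)*(x+b))) -> (((z*20)+(b*20))+(((z+b)*x)+((z+b)*b)))
Apply FACTOR at R (target: (((z+b)*x)+((z+b)*b))): (((z*20)+(b*20))+(((z+b)*x)+((z+b)*b))) -> (((z*20)+(b*20))+((z+b)*(x+b)))
Apply DISTRIBUTE at R (target: ((z+b)*(x+b))): (((z*20)+(b*20))+((z+b)*(x+b))) -> (((z*20)+(b*20))+(((z+b)*x)+((z+b)*b)))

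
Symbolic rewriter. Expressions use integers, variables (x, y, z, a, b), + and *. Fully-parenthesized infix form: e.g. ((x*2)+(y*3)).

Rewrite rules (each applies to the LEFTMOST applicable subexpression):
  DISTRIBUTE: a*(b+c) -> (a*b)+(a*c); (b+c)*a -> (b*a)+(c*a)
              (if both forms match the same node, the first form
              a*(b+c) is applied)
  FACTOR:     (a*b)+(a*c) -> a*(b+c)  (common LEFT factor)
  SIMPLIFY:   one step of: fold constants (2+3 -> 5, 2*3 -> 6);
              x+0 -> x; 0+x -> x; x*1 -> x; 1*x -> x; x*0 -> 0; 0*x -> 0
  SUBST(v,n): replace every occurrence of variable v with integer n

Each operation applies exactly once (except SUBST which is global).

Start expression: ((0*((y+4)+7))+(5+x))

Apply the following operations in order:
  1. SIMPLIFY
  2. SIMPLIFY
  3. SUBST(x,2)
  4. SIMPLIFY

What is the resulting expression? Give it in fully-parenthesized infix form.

Answer: 7

Derivation:
Start: ((0*((y+4)+7))+(5+x))
Apply SIMPLIFY at L (target: (0*((y+4)+7))): ((0*((y+4)+7))+(5+x)) -> (0+(5+x))
Apply SIMPLIFY at root (target: (0+(5+x))): (0+(5+x)) -> (5+x)
Apply SUBST(x,2): (5+x) -> (5+2)
Apply SIMPLIFY at root (target: (5+2)): (5+2) -> 7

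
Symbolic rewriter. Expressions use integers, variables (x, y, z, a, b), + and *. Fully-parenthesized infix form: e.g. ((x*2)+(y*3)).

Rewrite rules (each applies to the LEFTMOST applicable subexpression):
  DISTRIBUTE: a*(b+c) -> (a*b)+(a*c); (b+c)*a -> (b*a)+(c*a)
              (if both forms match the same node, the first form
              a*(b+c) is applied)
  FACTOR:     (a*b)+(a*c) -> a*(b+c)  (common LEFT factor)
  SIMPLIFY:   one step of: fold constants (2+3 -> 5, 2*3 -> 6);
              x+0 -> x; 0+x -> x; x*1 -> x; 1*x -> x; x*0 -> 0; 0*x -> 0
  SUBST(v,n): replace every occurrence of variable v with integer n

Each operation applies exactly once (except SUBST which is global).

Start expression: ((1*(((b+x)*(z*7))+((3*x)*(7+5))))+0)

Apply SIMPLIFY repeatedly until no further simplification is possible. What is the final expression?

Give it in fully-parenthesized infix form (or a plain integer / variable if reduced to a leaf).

Start: ((1*(((b+x)*(z*7))+((3*x)*(7+5))))+0)
Step 1: at root: ((1*(((b+x)*(z*7))+((3*x)*(7+5))))+0) -> (1*(((b+x)*(z*7))+((3*x)*(7+5)))); overall: ((1*(((b+x)*(z*7))+((3*x)*(7+5))))+0) -> (1*(((b+x)*(z*7))+((3*x)*(7+5))))
Step 2: at root: (1*(((b+x)*(z*7))+((3*x)*(7+5)))) -> (((b+x)*(z*7))+((3*x)*(7+5))); overall: (1*(((b+x)*(z*7))+((3*x)*(7+5)))) -> (((b+x)*(z*7))+((3*x)*(7+5)))
Step 3: at RR: (7+5) -> 12; overall: (((b+x)*(z*7))+((3*x)*(7+5))) -> (((b+x)*(z*7))+((3*x)*12))
Fixed point: (((b+x)*(z*7))+((3*x)*12))

Answer: (((b+x)*(z*7))+((3*x)*12))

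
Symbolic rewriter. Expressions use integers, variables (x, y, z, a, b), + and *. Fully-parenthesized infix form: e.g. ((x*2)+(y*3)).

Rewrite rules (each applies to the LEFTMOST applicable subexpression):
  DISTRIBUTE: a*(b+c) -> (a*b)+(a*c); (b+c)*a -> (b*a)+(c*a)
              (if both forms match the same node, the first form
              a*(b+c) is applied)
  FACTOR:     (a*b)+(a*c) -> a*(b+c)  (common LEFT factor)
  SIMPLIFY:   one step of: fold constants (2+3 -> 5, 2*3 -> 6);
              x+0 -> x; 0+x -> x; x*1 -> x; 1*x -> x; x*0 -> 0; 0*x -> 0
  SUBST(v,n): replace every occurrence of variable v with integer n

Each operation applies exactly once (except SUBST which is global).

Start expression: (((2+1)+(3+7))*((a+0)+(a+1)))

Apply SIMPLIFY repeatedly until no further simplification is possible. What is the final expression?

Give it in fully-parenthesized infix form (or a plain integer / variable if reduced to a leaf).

Start: (((2+1)+(3+7))*((a+0)+(a+1)))
Step 1: at LL: (2+1) -> 3; overall: (((2+1)+(3+7))*((a+0)+(a+1))) -> ((3+(3+7))*((a+0)+(a+1)))
Step 2: at LR: (3+7) -> 10; overall: ((3+(3+7))*((a+0)+(a+1))) -> ((3+10)*((a+0)+(a+1)))
Step 3: at L: (3+10) -> 13; overall: ((3+10)*((a+0)+(a+1))) -> (13*((a+0)+(a+1)))
Step 4: at RL: (a+0) -> a; overall: (13*((a+0)+(a+1))) -> (13*(a+(a+1)))
Fixed point: (13*(a+(a+1)))

Answer: (13*(a+(a+1)))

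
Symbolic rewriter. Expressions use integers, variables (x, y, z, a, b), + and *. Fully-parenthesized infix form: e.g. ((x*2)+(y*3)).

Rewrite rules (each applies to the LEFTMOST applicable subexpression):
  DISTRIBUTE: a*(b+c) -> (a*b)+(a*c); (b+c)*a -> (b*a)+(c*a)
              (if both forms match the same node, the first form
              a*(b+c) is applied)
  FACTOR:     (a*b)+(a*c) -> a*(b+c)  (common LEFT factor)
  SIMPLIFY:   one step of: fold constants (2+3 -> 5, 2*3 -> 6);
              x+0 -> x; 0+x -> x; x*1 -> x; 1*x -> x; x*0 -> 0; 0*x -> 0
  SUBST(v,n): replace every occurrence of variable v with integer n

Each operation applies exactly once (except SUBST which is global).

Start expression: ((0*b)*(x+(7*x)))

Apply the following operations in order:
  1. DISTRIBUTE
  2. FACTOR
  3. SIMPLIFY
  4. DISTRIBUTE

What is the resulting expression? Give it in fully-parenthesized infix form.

Start: ((0*b)*(x+(7*x)))
Apply DISTRIBUTE at root (target: ((0*b)*(x+(7*x)))): ((0*b)*(x+(7*x))) -> (((0*b)*x)+((0*b)*(7*x)))
Apply FACTOR at root (target: (((0*b)*x)+((0*b)*(7*x)))): (((0*b)*x)+((0*b)*(7*x))) -> ((0*b)*(x+(7*x)))
Apply SIMPLIFY at L (target: (0*b)): ((0*b)*(x+(7*x))) -> (0*(x+(7*x)))
Apply DISTRIBUTE at root (target: (0*(x+(7*x)))): (0*(x+(7*x))) -> ((0*x)+(0*(7*x)))

Answer: ((0*x)+(0*(7*x)))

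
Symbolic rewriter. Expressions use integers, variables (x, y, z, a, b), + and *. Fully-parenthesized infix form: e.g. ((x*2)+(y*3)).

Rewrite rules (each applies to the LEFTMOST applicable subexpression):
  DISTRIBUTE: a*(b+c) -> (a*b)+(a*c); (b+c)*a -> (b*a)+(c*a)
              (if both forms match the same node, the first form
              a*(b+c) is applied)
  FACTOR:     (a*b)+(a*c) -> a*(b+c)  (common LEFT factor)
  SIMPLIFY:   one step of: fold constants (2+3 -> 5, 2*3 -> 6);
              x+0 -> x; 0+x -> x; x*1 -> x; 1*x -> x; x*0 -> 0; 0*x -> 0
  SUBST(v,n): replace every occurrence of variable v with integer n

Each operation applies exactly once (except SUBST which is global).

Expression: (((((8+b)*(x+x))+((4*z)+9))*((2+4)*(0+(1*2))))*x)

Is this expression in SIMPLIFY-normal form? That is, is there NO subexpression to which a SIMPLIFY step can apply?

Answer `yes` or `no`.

Answer: no

Derivation:
Expression: (((((8+b)*(x+x))+((4*z)+9))*((2+4)*(0+(1*2))))*x)
Scanning for simplifiable subexpressions (pre-order)...
  at root: (((((8+b)*(x+x))+((4*z)+9))*((2+4)*(0+(1*2))))*x) (not simplifiable)
  at L: ((((8+b)*(x+x))+((4*z)+9))*((2+4)*(0+(1*2)))) (not simplifiable)
  at LL: (((8+b)*(x+x))+((4*z)+9)) (not simplifiable)
  at LLL: ((8+b)*(x+x)) (not simplifiable)
  at LLLL: (8+b) (not simplifiable)
  at LLLR: (x+x) (not simplifiable)
  at LLR: ((4*z)+9) (not simplifiable)
  at LLRL: (4*z) (not simplifiable)
  at LR: ((2+4)*(0+(1*2))) (not simplifiable)
  at LRL: (2+4) (SIMPLIFIABLE)
  at LRR: (0+(1*2)) (SIMPLIFIABLE)
  at LRRR: (1*2) (SIMPLIFIABLE)
Found simplifiable subexpr at path LRL: (2+4)
One SIMPLIFY step would give: (((((8+b)*(x+x))+((4*z)+9))*(6*(0+(1*2))))*x)
-> NOT in normal form.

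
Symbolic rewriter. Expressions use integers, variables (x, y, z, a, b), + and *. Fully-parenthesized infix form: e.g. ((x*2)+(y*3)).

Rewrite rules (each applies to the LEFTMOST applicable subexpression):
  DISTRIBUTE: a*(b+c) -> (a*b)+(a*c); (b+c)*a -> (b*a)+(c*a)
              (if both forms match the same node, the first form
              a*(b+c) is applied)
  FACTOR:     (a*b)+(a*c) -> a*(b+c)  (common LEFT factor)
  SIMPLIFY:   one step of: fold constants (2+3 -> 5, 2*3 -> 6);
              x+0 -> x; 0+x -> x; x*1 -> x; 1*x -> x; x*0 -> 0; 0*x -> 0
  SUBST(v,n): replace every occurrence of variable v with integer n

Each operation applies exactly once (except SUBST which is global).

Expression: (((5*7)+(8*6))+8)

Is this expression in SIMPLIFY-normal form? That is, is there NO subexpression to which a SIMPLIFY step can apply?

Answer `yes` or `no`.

Expression: (((5*7)+(8*6))+8)
Scanning for simplifiable subexpressions (pre-order)...
  at root: (((5*7)+(8*6))+8) (not simplifiable)
  at L: ((5*7)+(8*6)) (not simplifiable)
  at LL: (5*7) (SIMPLIFIABLE)
  at LR: (8*6) (SIMPLIFIABLE)
Found simplifiable subexpr at path LL: (5*7)
One SIMPLIFY step would give: ((35+(8*6))+8)
-> NOT in normal form.

Answer: no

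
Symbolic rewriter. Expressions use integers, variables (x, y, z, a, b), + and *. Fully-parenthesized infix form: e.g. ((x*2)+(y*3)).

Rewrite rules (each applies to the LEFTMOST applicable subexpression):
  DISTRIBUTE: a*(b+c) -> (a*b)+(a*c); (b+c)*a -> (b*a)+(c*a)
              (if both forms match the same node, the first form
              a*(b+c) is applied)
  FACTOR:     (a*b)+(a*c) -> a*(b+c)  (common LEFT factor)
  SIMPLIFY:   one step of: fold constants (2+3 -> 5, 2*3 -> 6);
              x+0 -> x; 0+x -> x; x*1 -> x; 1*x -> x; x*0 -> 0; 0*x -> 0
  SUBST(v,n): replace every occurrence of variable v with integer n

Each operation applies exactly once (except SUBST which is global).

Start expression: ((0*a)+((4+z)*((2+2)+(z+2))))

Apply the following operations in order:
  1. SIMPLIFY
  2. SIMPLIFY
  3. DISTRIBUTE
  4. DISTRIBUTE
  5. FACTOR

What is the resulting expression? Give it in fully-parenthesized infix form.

Start: ((0*a)+((4+z)*((2+2)+(z+2))))
Apply SIMPLIFY at L (target: (0*a)): ((0*a)+((4+z)*((2+2)+(z+2)))) -> (0+((4+z)*((2+2)+(z+2))))
Apply SIMPLIFY at root (target: (0+((4+z)*((2+2)+(z+2))))): (0+((4+z)*((2+2)+(z+2)))) -> ((4+z)*((2+2)+(z+2)))
Apply DISTRIBUTE at root (target: ((4+z)*((2+2)+(z+2)))): ((4+z)*((2+2)+(z+2))) -> (((4+z)*(2+2))+((4+z)*(z+2)))
Apply DISTRIBUTE at L (target: ((4+z)*(2+2))): (((4+z)*(2+2))+((4+z)*(z+2))) -> ((((4+z)*2)+((4+z)*2))+((4+z)*(z+2)))
Apply FACTOR at L (target: (((4+z)*2)+((4+z)*2))): ((((4+z)*2)+((4+z)*2))+((4+z)*(z+2))) -> (((4+z)*(2+2))+((4+z)*(z+2)))

Answer: (((4+z)*(2+2))+((4+z)*(z+2)))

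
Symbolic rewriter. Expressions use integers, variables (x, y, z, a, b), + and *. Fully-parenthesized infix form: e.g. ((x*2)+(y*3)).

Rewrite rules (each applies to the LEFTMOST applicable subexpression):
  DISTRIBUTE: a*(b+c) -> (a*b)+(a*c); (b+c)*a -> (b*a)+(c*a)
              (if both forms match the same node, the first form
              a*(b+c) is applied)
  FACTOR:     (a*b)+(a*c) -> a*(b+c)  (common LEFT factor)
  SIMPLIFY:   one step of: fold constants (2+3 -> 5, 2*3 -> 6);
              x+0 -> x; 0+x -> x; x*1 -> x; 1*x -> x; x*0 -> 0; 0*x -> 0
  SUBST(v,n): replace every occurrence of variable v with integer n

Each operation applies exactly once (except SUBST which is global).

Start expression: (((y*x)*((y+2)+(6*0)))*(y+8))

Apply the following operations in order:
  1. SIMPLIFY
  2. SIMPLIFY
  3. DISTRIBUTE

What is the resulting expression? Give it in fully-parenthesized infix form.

Answer: ((((y*x)*(y+2))*y)+(((y*x)*(y+2))*8))

Derivation:
Start: (((y*x)*((y+2)+(6*0)))*(y+8))
Apply SIMPLIFY at LRR (target: (6*0)): (((y*x)*((y+2)+(6*0)))*(y+8)) -> (((y*x)*((y+2)+0))*(y+8))
Apply SIMPLIFY at LR (target: ((y+2)+0)): (((y*x)*((y+2)+0))*(y+8)) -> (((y*x)*(y+2))*(y+8))
Apply DISTRIBUTE at root (target: (((y*x)*(y+2))*(y+8))): (((y*x)*(y+2))*(y+8)) -> ((((y*x)*(y+2))*y)+(((y*x)*(y+2))*8))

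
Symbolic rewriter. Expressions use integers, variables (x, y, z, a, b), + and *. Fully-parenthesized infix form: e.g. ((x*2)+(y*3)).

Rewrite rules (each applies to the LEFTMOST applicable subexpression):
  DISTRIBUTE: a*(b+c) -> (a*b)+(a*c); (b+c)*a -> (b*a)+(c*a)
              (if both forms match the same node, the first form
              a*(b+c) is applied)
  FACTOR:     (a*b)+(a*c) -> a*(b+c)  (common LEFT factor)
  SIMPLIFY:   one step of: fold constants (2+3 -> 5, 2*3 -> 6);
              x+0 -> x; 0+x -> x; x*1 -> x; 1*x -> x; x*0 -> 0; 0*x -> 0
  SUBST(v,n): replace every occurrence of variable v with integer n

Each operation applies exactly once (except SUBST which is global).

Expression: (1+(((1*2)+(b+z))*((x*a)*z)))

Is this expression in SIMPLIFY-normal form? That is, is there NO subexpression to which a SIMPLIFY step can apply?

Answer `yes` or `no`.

Expression: (1+(((1*2)+(b+z))*((x*a)*z)))
Scanning for simplifiable subexpressions (pre-order)...
  at root: (1+(((1*2)+(b+z))*((x*a)*z))) (not simplifiable)
  at R: (((1*2)+(b+z))*((x*a)*z)) (not simplifiable)
  at RL: ((1*2)+(b+z)) (not simplifiable)
  at RLL: (1*2) (SIMPLIFIABLE)
  at RLR: (b+z) (not simplifiable)
  at RR: ((x*a)*z) (not simplifiable)
  at RRL: (x*a) (not simplifiable)
Found simplifiable subexpr at path RLL: (1*2)
One SIMPLIFY step would give: (1+((2+(b+z))*((x*a)*z)))
-> NOT in normal form.

Answer: no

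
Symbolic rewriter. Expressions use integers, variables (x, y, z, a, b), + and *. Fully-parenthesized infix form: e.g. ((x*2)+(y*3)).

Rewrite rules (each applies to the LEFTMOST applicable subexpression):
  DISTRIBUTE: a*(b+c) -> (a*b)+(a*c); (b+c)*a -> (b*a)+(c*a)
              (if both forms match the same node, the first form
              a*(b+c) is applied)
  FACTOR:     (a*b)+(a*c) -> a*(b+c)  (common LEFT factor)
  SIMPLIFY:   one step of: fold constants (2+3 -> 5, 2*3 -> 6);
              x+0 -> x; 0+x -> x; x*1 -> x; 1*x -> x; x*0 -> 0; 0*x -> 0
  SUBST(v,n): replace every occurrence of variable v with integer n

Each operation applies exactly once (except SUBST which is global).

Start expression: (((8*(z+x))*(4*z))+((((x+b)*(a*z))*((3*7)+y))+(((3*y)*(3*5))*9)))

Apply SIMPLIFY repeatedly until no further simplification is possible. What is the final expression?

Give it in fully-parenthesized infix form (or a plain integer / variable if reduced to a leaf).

Start: (((8*(z+x))*(4*z))+((((x+b)*(a*z))*((3*7)+y))+(((3*y)*(3*5))*9)))
Step 1: at RLRL: (3*7) -> 21; overall: (((8*(z+x))*(4*z))+((((x+b)*(a*z))*((3*7)+y))+(((3*y)*(3*5))*9))) -> (((8*(z+x))*(4*z))+((((x+b)*(a*z))*(21+y))+(((3*y)*(3*5))*9)))
Step 2: at RRLR: (3*5) -> 15; overall: (((8*(z+x))*(4*z))+((((x+b)*(a*z))*(21+y))+(((3*y)*(3*5))*9))) -> (((8*(z+x))*(4*z))+((((x+b)*(a*z))*(21+y))+(((3*y)*15)*9)))
Fixed point: (((8*(z+x))*(4*z))+((((x+b)*(a*z))*(21+y))+(((3*y)*15)*9)))

Answer: (((8*(z+x))*(4*z))+((((x+b)*(a*z))*(21+y))+(((3*y)*15)*9)))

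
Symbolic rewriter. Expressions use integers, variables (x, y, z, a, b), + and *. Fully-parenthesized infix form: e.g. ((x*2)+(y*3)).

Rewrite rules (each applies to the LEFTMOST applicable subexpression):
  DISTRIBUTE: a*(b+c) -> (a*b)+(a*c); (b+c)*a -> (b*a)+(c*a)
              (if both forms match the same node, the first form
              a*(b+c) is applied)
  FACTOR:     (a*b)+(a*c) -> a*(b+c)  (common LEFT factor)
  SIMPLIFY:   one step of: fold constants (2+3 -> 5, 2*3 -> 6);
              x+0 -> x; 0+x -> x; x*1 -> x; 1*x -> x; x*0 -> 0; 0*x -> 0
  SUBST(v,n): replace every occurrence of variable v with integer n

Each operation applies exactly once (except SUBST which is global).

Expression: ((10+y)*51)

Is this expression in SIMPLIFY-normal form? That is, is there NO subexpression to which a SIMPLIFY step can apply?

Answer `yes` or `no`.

Expression: ((10+y)*51)
Scanning for simplifiable subexpressions (pre-order)...
  at root: ((10+y)*51) (not simplifiable)
  at L: (10+y) (not simplifiable)
Result: no simplifiable subexpression found -> normal form.

Answer: yes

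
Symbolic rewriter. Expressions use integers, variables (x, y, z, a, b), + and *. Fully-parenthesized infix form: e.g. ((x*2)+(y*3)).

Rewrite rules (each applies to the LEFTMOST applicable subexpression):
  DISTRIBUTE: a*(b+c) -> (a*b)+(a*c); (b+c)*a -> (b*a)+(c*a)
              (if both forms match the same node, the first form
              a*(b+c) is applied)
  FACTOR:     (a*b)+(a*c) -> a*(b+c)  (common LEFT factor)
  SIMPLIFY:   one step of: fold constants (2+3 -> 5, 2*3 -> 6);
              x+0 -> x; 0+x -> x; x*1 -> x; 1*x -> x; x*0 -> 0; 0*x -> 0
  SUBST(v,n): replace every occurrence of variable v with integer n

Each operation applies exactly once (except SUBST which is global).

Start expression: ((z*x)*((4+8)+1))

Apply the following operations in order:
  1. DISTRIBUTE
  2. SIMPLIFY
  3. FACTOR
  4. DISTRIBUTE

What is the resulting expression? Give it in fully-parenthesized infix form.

Start: ((z*x)*((4+8)+1))
Apply DISTRIBUTE at root (target: ((z*x)*((4+8)+1))): ((z*x)*((4+8)+1)) -> (((z*x)*(4+8))+((z*x)*1))
Apply SIMPLIFY at LR (target: (4+8)): (((z*x)*(4+8))+((z*x)*1)) -> (((z*x)*12)+((z*x)*1))
Apply FACTOR at root (target: (((z*x)*12)+((z*x)*1))): (((z*x)*12)+((z*x)*1)) -> ((z*x)*(12+1))
Apply DISTRIBUTE at root (target: ((z*x)*(12+1))): ((z*x)*(12+1)) -> (((z*x)*12)+((z*x)*1))

Answer: (((z*x)*12)+((z*x)*1))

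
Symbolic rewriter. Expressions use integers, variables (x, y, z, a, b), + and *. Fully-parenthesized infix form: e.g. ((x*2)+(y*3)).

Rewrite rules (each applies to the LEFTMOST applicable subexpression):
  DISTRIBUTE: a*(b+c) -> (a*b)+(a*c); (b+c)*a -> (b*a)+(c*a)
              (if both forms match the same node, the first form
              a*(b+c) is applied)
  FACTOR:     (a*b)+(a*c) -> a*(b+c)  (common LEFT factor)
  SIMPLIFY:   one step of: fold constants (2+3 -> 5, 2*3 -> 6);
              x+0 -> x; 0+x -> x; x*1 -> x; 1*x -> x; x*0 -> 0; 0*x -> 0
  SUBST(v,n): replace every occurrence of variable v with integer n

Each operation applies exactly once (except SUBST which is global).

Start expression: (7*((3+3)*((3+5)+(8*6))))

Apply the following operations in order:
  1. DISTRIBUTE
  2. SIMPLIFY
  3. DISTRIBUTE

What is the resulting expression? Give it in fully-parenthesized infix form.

Start: (7*((3+3)*((3+5)+(8*6))))
Apply DISTRIBUTE at R (target: ((3+3)*((3+5)+(8*6)))): (7*((3+3)*((3+5)+(8*6)))) -> (7*(((3+3)*(3+5))+((3+3)*(8*6))))
Apply SIMPLIFY at RLL (target: (3+3)): (7*(((3+3)*(3+5))+((3+3)*(8*6)))) -> (7*((6*(3+5))+((3+3)*(8*6))))
Apply DISTRIBUTE at root (target: (7*((6*(3+5))+((3+3)*(8*6))))): (7*((6*(3+5))+((3+3)*(8*6)))) -> ((7*(6*(3+5)))+(7*((3+3)*(8*6))))

Answer: ((7*(6*(3+5)))+(7*((3+3)*(8*6))))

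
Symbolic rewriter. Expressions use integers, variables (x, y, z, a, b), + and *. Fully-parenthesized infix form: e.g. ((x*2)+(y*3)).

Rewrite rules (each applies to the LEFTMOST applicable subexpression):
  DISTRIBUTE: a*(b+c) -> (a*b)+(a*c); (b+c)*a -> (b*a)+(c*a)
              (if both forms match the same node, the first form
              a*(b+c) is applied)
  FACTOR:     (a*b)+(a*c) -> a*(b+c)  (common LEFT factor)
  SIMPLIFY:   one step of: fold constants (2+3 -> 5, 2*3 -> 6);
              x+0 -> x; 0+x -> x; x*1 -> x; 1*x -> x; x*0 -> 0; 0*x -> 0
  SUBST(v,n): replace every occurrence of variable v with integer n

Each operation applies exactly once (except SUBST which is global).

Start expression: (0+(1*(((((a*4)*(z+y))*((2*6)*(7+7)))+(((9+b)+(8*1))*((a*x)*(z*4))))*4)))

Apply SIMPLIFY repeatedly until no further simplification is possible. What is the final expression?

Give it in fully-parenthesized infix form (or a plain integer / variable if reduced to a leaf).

Answer: (((((a*4)*(z+y))*168)+(((9+b)+8)*((a*x)*(z*4))))*4)

Derivation:
Start: (0+(1*(((((a*4)*(z+y))*((2*6)*(7+7)))+(((9+b)+(8*1))*((a*x)*(z*4))))*4)))
Step 1: at root: (0+(1*(((((a*4)*(z+y))*((2*6)*(7+7)))+(((9+b)+(8*1))*((a*x)*(z*4))))*4))) -> (1*(((((a*4)*(z+y))*((2*6)*(7+7)))+(((9+b)+(8*1))*((a*x)*(z*4))))*4)); overall: (0+(1*(((((a*4)*(z+y))*((2*6)*(7+7)))+(((9+b)+(8*1))*((a*x)*(z*4))))*4))) -> (1*(((((a*4)*(z+y))*((2*6)*(7+7)))+(((9+b)+(8*1))*((a*x)*(z*4))))*4))
Step 2: at root: (1*(((((a*4)*(z+y))*((2*6)*(7+7)))+(((9+b)+(8*1))*((a*x)*(z*4))))*4)) -> (((((a*4)*(z+y))*((2*6)*(7+7)))+(((9+b)+(8*1))*((a*x)*(z*4))))*4); overall: (1*(((((a*4)*(z+y))*((2*6)*(7+7)))+(((9+b)+(8*1))*((a*x)*(z*4))))*4)) -> (((((a*4)*(z+y))*((2*6)*(7+7)))+(((9+b)+(8*1))*((a*x)*(z*4))))*4)
Step 3: at LLRL: (2*6) -> 12; overall: (((((a*4)*(z+y))*((2*6)*(7+7)))+(((9+b)+(8*1))*((a*x)*(z*4))))*4) -> (((((a*4)*(z+y))*(12*(7+7)))+(((9+b)+(8*1))*((a*x)*(z*4))))*4)
Step 4: at LLRR: (7+7) -> 14; overall: (((((a*4)*(z+y))*(12*(7+7)))+(((9+b)+(8*1))*((a*x)*(z*4))))*4) -> (((((a*4)*(z+y))*(12*14))+(((9+b)+(8*1))*((a*x)*(z*4))))*4)
Step 5: at LLR: (12*14) -> 168; overall: (((((a*4)*(z+y))*(12*14))+(((9+b)+(8*1))*((a*x)*(z*4))))*4) -> (((((a*4)*(z+y))*168)+(((9+b)+(8*1))*((a*x)*(z*4))))*4)
Step 6: at LRLR: (8*1) -> 8; overall: (((((a*4)*(z+y))*168)+(((9+b)+(8*1))*((a*x)*(z*4))))*4) -> (((((a*4)*(z+y))*168)+(((9+b)+8)*((a*x)*(z*4))))*4)
Fixed point: (((((a*4)*(z+y))*168)+(((9+b)+8)*((a*x)*(z*4))))*4)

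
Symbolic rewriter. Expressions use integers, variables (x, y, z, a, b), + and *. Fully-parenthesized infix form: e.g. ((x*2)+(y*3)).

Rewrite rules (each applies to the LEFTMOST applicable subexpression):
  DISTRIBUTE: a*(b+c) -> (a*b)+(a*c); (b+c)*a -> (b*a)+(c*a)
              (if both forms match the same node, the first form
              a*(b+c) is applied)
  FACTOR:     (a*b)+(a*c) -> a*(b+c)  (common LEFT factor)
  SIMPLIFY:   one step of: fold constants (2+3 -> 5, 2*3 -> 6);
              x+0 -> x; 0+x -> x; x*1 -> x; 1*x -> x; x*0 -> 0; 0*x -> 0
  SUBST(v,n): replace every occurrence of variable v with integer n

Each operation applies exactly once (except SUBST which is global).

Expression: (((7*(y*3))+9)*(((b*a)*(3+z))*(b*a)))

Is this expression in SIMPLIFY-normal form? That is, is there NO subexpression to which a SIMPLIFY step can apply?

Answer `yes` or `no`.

Expression: (((7*(y*3))+9)*(((b*a)*(3+z))*(b*a)))
Scanning for simplifiable subexpressions (pre-order)...
  at root: (((7*(y*3))+9)*(((b*a)*(3+z))*(b*a))) (not simplifiable)
  at L: ((7*(y*3))+9) (not simplifiable)
  at LL: (7*(y*3)) (not simplifiable)
  at LLR: (y*3) (not simplifiable)
  at R: (((b*a)*(3+z))*(b*a)) (not simplifiable)
  at RL: ((b*a)*(3+z)) (not simplifiable)
  at RLL: (b*a) (not simplifiable)
  at RLR: (3+z) (not simplifiable)
  at RR: (b*a) (not simplifiable)
Result: no simplifiable subexpression found -> normal form.

Answer: yes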